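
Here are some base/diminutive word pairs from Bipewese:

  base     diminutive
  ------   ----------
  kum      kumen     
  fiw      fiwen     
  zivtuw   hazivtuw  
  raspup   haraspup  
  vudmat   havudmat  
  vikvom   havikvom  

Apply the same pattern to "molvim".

hamolvim

fiw and zivtuw both end in -w yet inflect differently (fiwen, hazivtuw), so the final letter is not what conditions the rule; the number of vowels is.
"molvim" has 2 vowels. The stems with 2 vowels (zivtuw → hazivtuw, raspup → haraspup, vudmat → havudmat) add the prefix ha-.
The other pattern: stems with 1 vowel add -en.
So molvim → hamolvim.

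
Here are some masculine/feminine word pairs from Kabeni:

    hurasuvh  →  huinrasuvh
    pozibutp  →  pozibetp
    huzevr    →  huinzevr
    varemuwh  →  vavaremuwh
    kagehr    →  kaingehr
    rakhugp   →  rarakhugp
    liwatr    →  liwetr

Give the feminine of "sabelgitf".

sabelgetf

rakhugp and pozibutp both end in -p yet inflect differently (rarakhugp, pozibetp), so the final letter is not what conditions the rule; the second-to-last letter is.
"sabelgitf" has second-to-last letter 't'. The stems whose second-to-last letter is 't' (liwatr → liwetr, pozibutp → pozibetp) change the last vowel to 'e'.
The other patterns: stems whose second-to-last letter is 'g' or 'w' repeat the first consonant+vowel as a prefix; stems whose second-to-last letter is 'h' or 'v' insert -in- after the first vowel.
So sabelgitf → sabelgetf.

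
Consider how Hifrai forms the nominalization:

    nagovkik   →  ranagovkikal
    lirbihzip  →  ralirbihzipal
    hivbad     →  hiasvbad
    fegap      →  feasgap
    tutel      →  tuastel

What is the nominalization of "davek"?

daasvek

"davek" has last vowel 'e'. The one such stem in the data (tutel → tuastel) inserts -as- after the first vowel (as do hivbad, fegap), so the same rule applies.
So davek → daasvek.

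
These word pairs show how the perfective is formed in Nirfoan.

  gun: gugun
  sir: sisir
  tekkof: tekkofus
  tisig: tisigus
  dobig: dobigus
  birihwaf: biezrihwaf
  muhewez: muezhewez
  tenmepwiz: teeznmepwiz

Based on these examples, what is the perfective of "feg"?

tekkof and birihwaf both end in -f yet inflect differently (tekkofus, biezrihwaf), so the final letter is not what conditions the rule; the number of vowels is.
"feg" has 1 vowel. The stems with 1 vowel (gun → gugun, sir → sisir) repeat the first consonant+vowel as a prefix.
So feg → fefeg.

fefeg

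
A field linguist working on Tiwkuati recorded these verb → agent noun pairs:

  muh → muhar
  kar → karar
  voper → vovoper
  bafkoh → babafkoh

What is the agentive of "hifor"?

hihifor

kar and voper both end in -r yet inflect differently (karar, vovoper), so the final letter is not what conditions the rule; the number of vowels is.
"hifor" has 2 vowels. The stems with 2 vowels (voper → vovoper, bafkoh → babafkoh) repeat the first consonant+vowel as a prefix.
So hifor → hihifor.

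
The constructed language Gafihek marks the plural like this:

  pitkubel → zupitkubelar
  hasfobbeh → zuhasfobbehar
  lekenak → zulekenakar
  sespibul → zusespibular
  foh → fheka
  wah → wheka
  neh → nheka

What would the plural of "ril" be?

hasfobbeh and foh both end in -h yet inflect differently (zuhasfobbehar, fheka), so the final letter is not what conditions the rule; the number of vowels is.
"ril" has 1 vowel. The stems with 1 vowel (foh → fheka, wah → wheka, neh → nheka) delete the last vowel and add -eka.
The other pattern: stems with 3 vowels add zu- … -ar around the stem.
So ril → rleka.

rleka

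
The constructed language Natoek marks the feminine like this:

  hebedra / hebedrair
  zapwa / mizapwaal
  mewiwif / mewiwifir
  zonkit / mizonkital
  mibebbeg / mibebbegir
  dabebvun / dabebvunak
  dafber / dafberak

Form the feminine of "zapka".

zapwa and hebedra both end in -a yet inflect differently (mizapwaal, hebedrair), so the final letter is not what conditions the rule; the first letter is.
"zapka" begins with z-. The stems beginning with z- (zonkit → mizonkital, zapwa → mizapwaal) add mi- … -al around the stem.
So zapka → mizapkaal.

mizapkaal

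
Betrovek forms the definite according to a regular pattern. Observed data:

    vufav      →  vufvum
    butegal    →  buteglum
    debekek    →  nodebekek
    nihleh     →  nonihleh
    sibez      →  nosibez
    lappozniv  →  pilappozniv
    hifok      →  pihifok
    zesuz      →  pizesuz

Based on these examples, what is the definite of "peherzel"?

vufav and lappozniv both end in -v yet inflect differently (vufvum, pilappozniv), so the final letter is not what conditions the rule; the last vowel is.
"peherzel" has last vowel 'e'. The stems whose last vowel is 'e' (debekek → nodebekek, nihleh → nonihleh, sibez → nosibez) add the prefix no-.
So peherzel → nopeherzel.

nopeherzel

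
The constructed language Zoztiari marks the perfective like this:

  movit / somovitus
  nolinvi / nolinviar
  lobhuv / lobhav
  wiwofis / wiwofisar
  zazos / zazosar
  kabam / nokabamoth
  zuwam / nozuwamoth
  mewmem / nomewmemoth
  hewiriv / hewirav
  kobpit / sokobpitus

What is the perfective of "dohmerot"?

wiwofis and hewiriv both have last vowel 'i' yet inflect differently (wiwofisar, hewirav), so the last vowel is not what conditions the rule; the final letter is.
"dohmerot" ends in -t. The stems ending in -t (kobpit → sokobpitus, movit → somovitus) add so- … -us around the stem.
So dohmerot → sodohmerotus.

sodohmerotus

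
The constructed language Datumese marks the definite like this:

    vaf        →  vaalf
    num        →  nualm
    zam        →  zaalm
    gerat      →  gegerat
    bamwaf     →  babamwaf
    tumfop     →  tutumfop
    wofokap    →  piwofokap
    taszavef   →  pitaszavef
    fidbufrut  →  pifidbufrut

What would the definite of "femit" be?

vaf and bamwaf both end in -f yet inflect differently (vaalf, babamwaf), so the final letter is not what conditions the rule; the number of vowels is.
"femit" has 2 vowels. The stems with 2 vowels (gerat → gegerat, bamwaf → babamwaf, tumfop → tutumfop) repeat the first consonant+vowel as a prefix.
The other patterns: stems with 1 vowel insert -al- after the first vowel; stems with 3 vowels add the prefix pi-.
So femit → fefemit.

fefemit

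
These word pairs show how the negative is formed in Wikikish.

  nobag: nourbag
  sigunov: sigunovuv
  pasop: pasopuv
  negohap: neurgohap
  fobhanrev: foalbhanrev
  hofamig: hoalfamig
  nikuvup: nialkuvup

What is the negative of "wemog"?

"wemog" has last vowel 'o'. The stems whose last vowel is 'o' (pasop → pasopuv, sigunov → sigunovuv) add -uv.
So wemog → wemoguv.

wemoguv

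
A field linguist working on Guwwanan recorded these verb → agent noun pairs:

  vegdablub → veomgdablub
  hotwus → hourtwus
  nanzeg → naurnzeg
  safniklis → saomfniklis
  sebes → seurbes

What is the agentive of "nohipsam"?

safniklis and hotwus both end in -s yet inflect differently (saomfniklis, hourtwus), so the final letter is not what conditions the rule; the number of vowels is.
"nohipsam" has 3 vowels. The stems with 3 vowels (safniklis → saomfniklis, vegdablub → veomgdablub) insert -om- after the first vowel.
The other pattern: stems with 2 vowels insert -ur- after the first vowel.
So nohipsam → noomhipsam.

noomhipsam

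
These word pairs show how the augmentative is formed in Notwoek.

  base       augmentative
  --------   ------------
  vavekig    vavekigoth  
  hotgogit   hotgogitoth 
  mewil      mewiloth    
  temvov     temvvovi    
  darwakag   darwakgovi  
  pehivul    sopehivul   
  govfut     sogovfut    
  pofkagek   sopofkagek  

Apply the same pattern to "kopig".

vavekig and darwakag both end in -g yet inflect differently (vavekigoth, darwakgovi), so the final letter is not what conditions the rule; the last vowel is.
"kopig" has last vowel 'i'. The stems whose last vowel is 'i' (vavekig → vavekigoth, hotgogit → hotgogitoth, mewil → mewiloth) add -oth.
The other patterns: stems whose last vowel is 'a' or 'o' delete the last vowel and add -ovi; stems whose last vowel is 'e' or 'u' add the prefix so-.
So kopig → kopigoth.

kopigoth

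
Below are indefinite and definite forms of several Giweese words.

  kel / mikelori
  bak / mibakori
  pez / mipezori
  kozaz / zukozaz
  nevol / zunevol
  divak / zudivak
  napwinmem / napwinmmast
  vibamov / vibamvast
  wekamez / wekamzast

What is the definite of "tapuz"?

zutapuz

pez and kozaz both end in -z yet inflect differently (mipezori, zukozaz), so the final letter is not what conditions the rule; the number of vowels is.
"tapuz" has 2 vowels. The stems with 2 vowels (kozaz → zukozaz, nevol → zunevol, divak → zudivak) add the prefix zu-.
The other patterns: stems with 1 vowel add mi- … -ori around the stem; stems with 3 vowels delete the last vowel and add -ast.
So tapuz → zutapuz.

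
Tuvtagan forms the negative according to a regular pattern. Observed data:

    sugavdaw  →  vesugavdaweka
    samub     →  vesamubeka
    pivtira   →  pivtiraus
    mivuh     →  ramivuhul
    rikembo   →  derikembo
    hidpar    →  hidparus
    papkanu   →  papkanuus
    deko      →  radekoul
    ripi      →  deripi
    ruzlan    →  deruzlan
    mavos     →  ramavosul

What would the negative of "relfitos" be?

derelfitos

rikembo and deko both end in -o yet inflect differently (derikembo, radekoul), so the final letter is not what conditions the rule; the first letter is.
"relfitos" begins with r-. The stems beginning with r- (ruzlan → deruzlan, ripi → deripi, rikembo → derikembo) add the prefix de-.
So relfitos → derelfitos.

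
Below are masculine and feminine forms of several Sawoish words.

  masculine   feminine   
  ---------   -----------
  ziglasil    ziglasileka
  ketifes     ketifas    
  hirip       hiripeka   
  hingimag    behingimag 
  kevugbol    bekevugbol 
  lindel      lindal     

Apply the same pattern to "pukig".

ziglasil and lindel both end in -l yet inflect differently (ziglasileka, lindal), so the final letter is not what conditions the rule; the last vowel is.
"pukig" has last vowel 'i'. The stems whose last vowel is 'i' (hirip → hiripeka, ziglasil → ziglasileka) add -eka.
So pukig → pukigeka.

pukigeka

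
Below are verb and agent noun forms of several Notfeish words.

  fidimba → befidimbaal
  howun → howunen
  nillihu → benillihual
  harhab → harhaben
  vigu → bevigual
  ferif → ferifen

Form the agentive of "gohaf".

howun and nillihu both have last vowel 'u' yet inflect differently (howunen, benillihual), so the last vowel is not what conditions the rule; whether the stem ends in a vowel or a consonant is.
"gohaf" ends in a consonant. The stems ending in a consonant (ferif → ferifen, howun → howunen, harhab → harhaben) add -en.
So gohaf → gohafen.

gohafen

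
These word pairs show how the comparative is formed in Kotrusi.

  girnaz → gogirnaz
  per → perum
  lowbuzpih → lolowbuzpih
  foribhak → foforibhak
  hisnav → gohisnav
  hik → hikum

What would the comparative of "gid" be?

gidum

hik and foribhak both end in -k yet inflect differently (hikum, foforibhak), so the final letter is not what conditions the rule; the number of vowels is.
"gid" has 1 vowel. The stems with 1 vowel (per → perum, hik → hikum) add -um.
The other patterns: stems with 2 vowels add the prefix go-; stems with 3 vowels repeat the first consonant+vowel as a prefix.
So gid → gidum.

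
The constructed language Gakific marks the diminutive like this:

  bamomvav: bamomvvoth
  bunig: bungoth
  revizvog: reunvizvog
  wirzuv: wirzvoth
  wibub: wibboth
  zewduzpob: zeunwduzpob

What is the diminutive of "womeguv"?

revizvog and bunig both end in -g yet inflect differently (reunvizvog, bungoth), so the final letter is not what conditions the rule; the last vowel is.
"womeguv" has last vowel 'u'. The stems whose last vowel is 'u' (wibub → wibboth, wirzuv → wirzvoth) delete the last vowel and add -oth.
The other pattern: stems whose last vowel is 'o' insert -un- after the first vowel.
So womeguv → womegvoth.

womegvoth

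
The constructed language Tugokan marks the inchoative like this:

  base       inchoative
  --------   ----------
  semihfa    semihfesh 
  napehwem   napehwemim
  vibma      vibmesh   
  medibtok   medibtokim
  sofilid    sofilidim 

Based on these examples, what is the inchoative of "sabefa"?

sabefesh

"sabefa" ends in a vowel. The stems ending in a vowel (semihfa → semihfesh, vibma → vibmesh) drop the final letter and add -esh.
The other pattern: stems ending in a consonant add -im.
So sabefa → sabefesh.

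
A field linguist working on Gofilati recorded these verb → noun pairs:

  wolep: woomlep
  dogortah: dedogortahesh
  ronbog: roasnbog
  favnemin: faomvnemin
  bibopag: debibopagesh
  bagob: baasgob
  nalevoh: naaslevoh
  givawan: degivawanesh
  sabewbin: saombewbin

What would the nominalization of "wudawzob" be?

wuasdawzob

favnemin and givawan both end in -n yet inflect differently (faomvnemin, degivawanesh), so the final letter is not what conditions the rule; the last vowel is.
"wudawzob" has last vowel 'o'. The stems whose last vowel is 'o' (ronbog → roasnbog, nalevoh → naaslevoh, bagob → baasgob) insert -as- after the first vowel.
So wudawzob → wuasdawzob.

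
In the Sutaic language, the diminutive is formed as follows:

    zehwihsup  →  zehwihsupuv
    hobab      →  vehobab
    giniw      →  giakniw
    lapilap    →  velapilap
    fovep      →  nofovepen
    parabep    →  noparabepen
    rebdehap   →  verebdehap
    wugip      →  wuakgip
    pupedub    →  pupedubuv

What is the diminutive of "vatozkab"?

vevatozkab

rebdehap and wugip both end in -p yet inflect differently (verebdehap, wuakgip), so the final letter is not what conditions the rule; the last vowel is.
"vatozkab" has last vowel 'a'. The stems whose last vowel is 'a' (rebdehap → verebdehap, lapilap → velapilap, hobab → vehobab) add the prefix ve-.
So vatozkab → vevatozkab.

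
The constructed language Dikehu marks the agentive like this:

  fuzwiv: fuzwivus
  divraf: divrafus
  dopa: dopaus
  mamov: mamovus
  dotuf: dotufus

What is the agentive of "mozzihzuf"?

Every pair shown (fuzwiv → fuzwivus, divraf → divrafus, dopa → dopaus, …) follows the same rule: add -us.
So mozzihzuf → mozzihzufus.

mozzihzufus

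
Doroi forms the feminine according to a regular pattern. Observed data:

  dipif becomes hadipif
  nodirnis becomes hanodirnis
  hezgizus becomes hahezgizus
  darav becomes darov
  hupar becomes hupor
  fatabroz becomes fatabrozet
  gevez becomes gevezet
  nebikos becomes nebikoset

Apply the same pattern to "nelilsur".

hanelilsur

"nelilsur" has last vowel 'u'. The one such stem in the data (hezgizus → hahezgizus) adds the prefix ha-, so the same rule applies.
The other patterns: stems whose last vowel is 'a' change the last vowel to 'o'; stems whose last vowel is 'e' or 'o' add -et.
So nelilsur → hanelilsur.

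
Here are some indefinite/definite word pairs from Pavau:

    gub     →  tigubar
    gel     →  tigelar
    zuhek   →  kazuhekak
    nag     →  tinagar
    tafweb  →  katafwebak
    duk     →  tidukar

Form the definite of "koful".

kakofulak

duk and zuhek both end in -k yet inflect differently (tidukar, kazuhekak), so the final letter is not what conditions the rule; the number of vowels is.
"koful" has 2 vowels. The stems with 2 vowels (zuhek → kazuhekak, tafweb → katafwebak) add ka- … -ak around the stem.
The other pattern: stems with 1 vowel add ti- … -ar around the stem.
So koful → kakofulak.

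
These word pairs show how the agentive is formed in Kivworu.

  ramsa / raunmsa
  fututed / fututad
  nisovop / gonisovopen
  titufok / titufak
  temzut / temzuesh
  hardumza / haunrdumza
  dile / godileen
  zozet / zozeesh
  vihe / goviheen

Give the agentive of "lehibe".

fututed and zozet both have last vowel 'e' yet inflect differently (fututad, zozeesh), so the last vowel is not what conditions the rule; the final letter is.
"lehibe" ends in -e. The stems ending in -e (vihe → goviheen, dile → godileen) add go- … -en around the stem.
So lehibe → golehibeen.

golehibeen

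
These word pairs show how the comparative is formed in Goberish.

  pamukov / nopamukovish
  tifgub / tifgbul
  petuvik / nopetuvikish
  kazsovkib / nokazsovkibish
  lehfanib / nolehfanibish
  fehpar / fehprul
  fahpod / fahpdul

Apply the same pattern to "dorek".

dorkul

kazsovkib and tifgub both end in -b yet inflect differently (nokazsovkibish, tifgbul), so the final letter is not what conditions the rule; the number of vowels is.
"dorek" has 2 vowels. The stems with 2 vowels (fahpod → fahpdul, tifgub → tifgbul, fehpar → fehprul) delete the last vowel and add -ul.
So dorek → dorkul.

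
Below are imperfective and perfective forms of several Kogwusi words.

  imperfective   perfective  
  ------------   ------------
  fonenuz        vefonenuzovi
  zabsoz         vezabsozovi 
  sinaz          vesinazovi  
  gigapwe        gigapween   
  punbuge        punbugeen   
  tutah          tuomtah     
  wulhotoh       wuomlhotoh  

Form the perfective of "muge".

mugeen

sinaz and tutah both have last vowel 'a' yet inflect differently (vesinazovi, tuomtah), so the last vowel is not what conditions the rule; the final letter is.
"muge" ends in -e. The stems ending in -e (gigapwe → gigapween, punbuge → punbugeen) add -en.
The other patterns: stems ending in -z add ve- … -ovi around the stem; stems ending in -h insert -om- after the first vowel.
So muge → mugeen.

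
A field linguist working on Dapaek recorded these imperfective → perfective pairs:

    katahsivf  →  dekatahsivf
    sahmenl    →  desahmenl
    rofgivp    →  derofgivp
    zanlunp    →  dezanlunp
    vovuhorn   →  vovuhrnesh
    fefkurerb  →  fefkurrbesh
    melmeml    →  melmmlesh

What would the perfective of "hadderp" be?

haddrpesh

sahmenl and melmeml both end in -l yet inflect differently (desahmenl, melmmlesh), so the final letter is not what conditions the rule; the second-to-last letter is.
"hadderp" has second-to-last letter 'r'. The stems whose second-to-last letter is 'r' (vovuhorn → vovuhrnesh, fefkurerb → fefkurrbesh) delete the last vowel and add -esh.
The other pattern: stems whose second-to-last letter is 'n' or 'v' add the prefix de-.
So hadderp → haddrpesh.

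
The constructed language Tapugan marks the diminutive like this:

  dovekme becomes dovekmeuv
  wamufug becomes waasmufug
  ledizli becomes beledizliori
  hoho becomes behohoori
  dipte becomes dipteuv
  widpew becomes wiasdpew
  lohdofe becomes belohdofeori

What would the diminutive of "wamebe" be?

dipte and lohdofe both end in -e yet inflect differently (dipteuv, belohdofeori), so the final letter is not what conditions the rule; the first letter is.
"wamebe" begins with w-. The stems beginning with w- (widpew → wiasdpew, wamufug → waasmufug) insert -as- after the first vowel.
The other patterns: stems beginning with d- add -uv; stems beginning with h- or l- add be- … -ori around the stem.
So wamebe → waasmebe.

waasmebe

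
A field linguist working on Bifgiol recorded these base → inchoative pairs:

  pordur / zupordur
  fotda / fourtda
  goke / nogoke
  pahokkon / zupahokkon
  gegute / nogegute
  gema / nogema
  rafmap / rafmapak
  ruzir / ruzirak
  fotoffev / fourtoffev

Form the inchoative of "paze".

zupaze

"paze" begins with p-. The stems beginning with p- (pahokkon → zupahokkon, pordur → zupordur) add the prefix zu-.
So paze → zupaze.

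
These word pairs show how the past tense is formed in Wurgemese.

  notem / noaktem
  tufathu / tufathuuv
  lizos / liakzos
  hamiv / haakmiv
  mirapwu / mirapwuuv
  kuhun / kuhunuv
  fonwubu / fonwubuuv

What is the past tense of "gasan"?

gasanuv

"gasan" ends in -n. The one such stem in the data (kuhun → kuhunuv) adds -uv, so the same rule applies.
So gasan → gasanuv.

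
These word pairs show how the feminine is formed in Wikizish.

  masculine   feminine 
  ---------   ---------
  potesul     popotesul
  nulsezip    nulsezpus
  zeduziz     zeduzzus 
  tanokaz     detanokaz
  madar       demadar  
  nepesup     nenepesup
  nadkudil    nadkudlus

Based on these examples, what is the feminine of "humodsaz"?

dehumodsaz

"humodsaz" has last vowel 'a'. The stems whose last vowel is 'a' (madar → demadar, tanokaz → detanokaz) add the prefix de-.
The other patterns: stems whose last vowel is 'i' delete the last vowel and add -us; stems whose last vowel is 'u' repeat the first consonant+vowel as a prefix.
So humodsaz → dehumodsaz.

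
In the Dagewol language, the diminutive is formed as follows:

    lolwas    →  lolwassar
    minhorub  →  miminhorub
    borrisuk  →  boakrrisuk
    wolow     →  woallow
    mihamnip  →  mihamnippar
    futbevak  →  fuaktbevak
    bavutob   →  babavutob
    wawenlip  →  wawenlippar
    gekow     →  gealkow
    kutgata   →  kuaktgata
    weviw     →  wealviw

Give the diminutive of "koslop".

kosloppar

gekow and bavutob both have last vowel 'o' yet inflect differently (gealkow, babavutob), so the last vowel is not what conditions the rule; the final letter is.
"koslop" ends in -p. The stems ending in -p (mihamnip → mihamnippar, wawenlip → wawenlippar) double the final consonant and add -ar.
The other patterns: stems ending in -w insert -al- after the first vowel; stems ending in -b repeat the first consonant+vowel as a prefix; stems ending in -a or -k insert -ak- after the first vowel.
So koslop → kosloppar.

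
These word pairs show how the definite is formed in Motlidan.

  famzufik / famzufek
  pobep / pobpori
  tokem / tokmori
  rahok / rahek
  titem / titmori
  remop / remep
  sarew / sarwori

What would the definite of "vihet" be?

pobep and remop both end in -p yet inflect differently (pobpori, remep), so the final letter is not what conditions the rule; the last vowel is.
"vihet" has last vowel 'e'. The stems whose last vowel is 'e' (sarew → sarwori, titem → titmori, tokem → tokmori) delete the last vowel and add -ori.
So vihet → vihtori.

vihtori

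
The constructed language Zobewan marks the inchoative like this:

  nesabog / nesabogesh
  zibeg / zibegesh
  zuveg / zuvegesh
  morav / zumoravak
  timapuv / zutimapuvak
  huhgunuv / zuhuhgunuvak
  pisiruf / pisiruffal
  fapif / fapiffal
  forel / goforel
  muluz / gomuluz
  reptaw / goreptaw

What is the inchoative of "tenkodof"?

tenkodoffal

timapuv and pisiruf both have last vowel 'u' yet inflect differently (zutimapuvak, pisiruffal), so the last vowel is not what conditions the rule; the final letter is.
"tenkodof" ends in -f. The stems ending in -f (pisiruf → pisiruffal, fapif → fapiffal) double the final consonant and add -al.
The other patterns: stems ending in -g add -esh; stems ending in -v add zu- … -ak around the stem; stems ending in -l, -w or -z add the prefix go-.
So tenkodof → tenkodoffal.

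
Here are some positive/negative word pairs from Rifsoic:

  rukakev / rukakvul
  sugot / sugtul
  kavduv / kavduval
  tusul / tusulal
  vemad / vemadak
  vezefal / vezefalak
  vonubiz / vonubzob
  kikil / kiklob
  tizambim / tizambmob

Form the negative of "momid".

momdob

"momid" has last vowel 'i'. The stems whose last vowel is 'i' (vonubiz → vonubzob, kikil → kiklob, tizambim → tizambmob) delete the last vowel and add -ob.
So momid → momdob.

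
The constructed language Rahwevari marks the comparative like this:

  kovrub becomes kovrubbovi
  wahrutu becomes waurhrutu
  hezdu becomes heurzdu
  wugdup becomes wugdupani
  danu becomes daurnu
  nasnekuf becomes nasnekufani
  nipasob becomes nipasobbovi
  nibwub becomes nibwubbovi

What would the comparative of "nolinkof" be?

nolinkofani

kovrub and hezdu both have last vowel 'u' yet inflect differently (kovrubbovi, heurzdu), so the last vowel is not what conditions the rule; the final letter is.
"nolinkof" ends in -f. The one such stem in the data (nasnekuf → nasnekufani) adds -ani, so the same rule applies.
The other patterns: stems ending in -b double the final consonant and add -ovi; stems ending in -u insert -ur- after the first vowel.
So nolinkof → nolinkofani.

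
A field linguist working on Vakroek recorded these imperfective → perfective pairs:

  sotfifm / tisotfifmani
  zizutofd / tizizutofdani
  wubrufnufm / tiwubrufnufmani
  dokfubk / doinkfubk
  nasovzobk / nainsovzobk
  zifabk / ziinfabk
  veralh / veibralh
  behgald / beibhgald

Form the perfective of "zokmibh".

zoinkmibh

zizutofd and behgald both end in -d yet inflect differently (tizizutofdani, beibhgald), so the final letter is not what conditions the rule; the second-to-last letter is.
"zokmibh" has second-to-last letter 'b'. The stems whose second-to-last letter is 'b' (dokfubk → doinkfubk, nasovzobk → nainsovzobk, zifabk → ziinfabk) insert -in- after the first vowel.
So zokmibh → zoinkmibh.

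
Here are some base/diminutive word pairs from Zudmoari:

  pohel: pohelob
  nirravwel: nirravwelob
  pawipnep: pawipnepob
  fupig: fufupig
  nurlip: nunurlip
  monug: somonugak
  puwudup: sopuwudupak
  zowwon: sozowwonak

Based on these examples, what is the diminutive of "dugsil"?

dudugsil

"dugsil" has last vowel 'i'. The stems whose last vowel is 'i' (fupig → fufupig, nurlip → nunurlip) repeat the first consonant+vowel as a prefix.
The other patterns: stems whose last vowel is 'e' add -ob; stems whose last vowel is 'o' or 'u' add so- … -ak around the stem.
So dugsil → dudugsil.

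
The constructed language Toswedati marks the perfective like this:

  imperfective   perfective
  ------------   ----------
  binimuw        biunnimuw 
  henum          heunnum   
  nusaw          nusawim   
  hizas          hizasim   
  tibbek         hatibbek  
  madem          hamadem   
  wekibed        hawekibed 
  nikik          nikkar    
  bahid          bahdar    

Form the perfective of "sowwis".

binimuw and nusaw both end in -w yet inflect differently (biunnimuw, nusawim), so the final letter is not what conditions the rule; the last vowel is.
"sowwis" has last vowel 'i'. The stems whose last vowel is 'i' (nikik → nikkar, bahid → bahdar) delete the last vowel and add -ar.
The other patterns: stems whose last vowel is 'u' insert -un- after the first vowel; stems whose last vowel is 'a' add -im; stems whose last vowel is 'e' add the prefix ha-.
So sowwis → sowwsar.

sowwsar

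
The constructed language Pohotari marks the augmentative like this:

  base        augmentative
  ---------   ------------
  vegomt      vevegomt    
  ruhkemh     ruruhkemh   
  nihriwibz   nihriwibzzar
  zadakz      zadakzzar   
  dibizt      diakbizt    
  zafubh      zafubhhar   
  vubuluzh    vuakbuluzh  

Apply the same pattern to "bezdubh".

bezdubhhar

"bezdubh" has second-to-last letter 'b'. The stems whose second-to-last letter is 'b' (nihriwibz → nihriwibzzar, zafubh → zafubhhar) double the final consonant and add -ar.
The other patterns: stems whose second-to-last letter is 'z' insert -ak- after the first vowel; stems whose second-to-last letter is 'm' repeat the first consonant+vowel as a prefix.
So bezdubh → bezdubhhar.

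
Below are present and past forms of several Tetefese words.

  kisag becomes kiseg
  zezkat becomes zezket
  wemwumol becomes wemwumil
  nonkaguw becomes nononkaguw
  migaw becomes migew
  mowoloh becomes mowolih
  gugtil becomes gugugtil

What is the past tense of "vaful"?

vavaful

"vaful" has last vowel 'u'. The one such stem in the data (nonkaguw → nononkaguw) repeats the first consonant+vowel as a prefix (as does gugtil), so the same rule applies.
So vaful → vavaful.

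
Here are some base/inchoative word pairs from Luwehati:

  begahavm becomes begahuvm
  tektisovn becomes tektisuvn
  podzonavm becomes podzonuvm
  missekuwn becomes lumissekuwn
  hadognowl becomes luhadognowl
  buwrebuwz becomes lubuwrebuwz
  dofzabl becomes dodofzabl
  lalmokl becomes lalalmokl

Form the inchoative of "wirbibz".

"wirbibz" has second-to-last letter 'b'. The one such stem in the data (dofzabl → dodofzabl) repeats the first consonant+vowel as a prefix (as does lalmokl), so the same rule applies.
The other patterns: stems whose second-to-last letter is 'v' change the last vowel to 'u'; stems whose second-to-last letter is 'w' add the prefix lu-.
So wirbibz → wiwirbibz.

wiwirbibz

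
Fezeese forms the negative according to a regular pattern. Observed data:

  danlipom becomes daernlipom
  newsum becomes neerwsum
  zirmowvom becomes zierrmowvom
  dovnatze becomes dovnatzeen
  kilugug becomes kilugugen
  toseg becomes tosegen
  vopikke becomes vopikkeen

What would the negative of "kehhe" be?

newsum and kilugug both have last vowel 'u' yet inflect differently (neerwsum, kilugugen), so the last vowel is not what conditions the rule; the final letter is.
"kehhe" ends in -e. The stems ending in -e (vopikke → vopikkeen, dovnatze → dovnatzeen) add -en.
The other pattern: stems ending in -m insert -er- after the first vowel.
So kehhe → kehheen.

kehheen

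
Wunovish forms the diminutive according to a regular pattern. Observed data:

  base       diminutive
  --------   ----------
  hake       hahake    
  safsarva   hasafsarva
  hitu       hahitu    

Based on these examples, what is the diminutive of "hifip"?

hahifip

Every pair shown (hake → hahake, safsarva → hasafsarva, hitu → hahitu) follows the same rule: add the prefix ha-.
So hifip → hahifip.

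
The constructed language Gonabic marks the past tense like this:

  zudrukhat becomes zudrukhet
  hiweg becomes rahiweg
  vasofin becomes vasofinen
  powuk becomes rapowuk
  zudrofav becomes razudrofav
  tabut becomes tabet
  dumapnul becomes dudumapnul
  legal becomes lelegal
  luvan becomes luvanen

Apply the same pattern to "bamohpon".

bamohponen

zudrukhat and luvan both have last vowel 'a' yet inflect differently (zudrukhet, luvanen), so the last vowel is not what conditions the rule; the final letter is.
"bamohpon" ends in -n. The stems ending in -n (vasofin → vasofinen, luvan → luvanen) add -en.
So bamohpon → bamohponen.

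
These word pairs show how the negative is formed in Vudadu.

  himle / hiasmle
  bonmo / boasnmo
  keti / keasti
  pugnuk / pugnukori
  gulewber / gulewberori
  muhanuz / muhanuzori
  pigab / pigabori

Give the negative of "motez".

himle and gulewber both have last vowel 'e' yet inflect differently (hiasmle, gulewberori), so the last vowel is not what conditions the rule; whether the stem ends in a vowel or a consonant is.
"motez" ends in a consonant. The stems ending in a consonant (pugnuk → pugnukori, gulewber → gulewberori, muhanuz → muhanuzori) add -ori.
The other pattern: stems ending in a vowel insert -as- after the first vowel.
So motez → motezori.

motezori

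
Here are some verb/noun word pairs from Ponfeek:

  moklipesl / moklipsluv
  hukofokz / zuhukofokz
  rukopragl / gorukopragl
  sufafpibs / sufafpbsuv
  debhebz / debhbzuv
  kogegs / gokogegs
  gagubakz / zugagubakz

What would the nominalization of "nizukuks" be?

zunizukuks

"nizukuks" has second-to-last letter 'k'. The stems whose second-to-last letter is 'k' (gagubakz → zugagubakz, hukofokz → zuhukofokz) add the prefix zu-.
The other patterns: stems whose second-to-last letter is 'g' add the prefix go-; stems whose second-to-last letter is 'b' or 's' delete the last vowel and add -uv.
So nizukuks → zunizukuks.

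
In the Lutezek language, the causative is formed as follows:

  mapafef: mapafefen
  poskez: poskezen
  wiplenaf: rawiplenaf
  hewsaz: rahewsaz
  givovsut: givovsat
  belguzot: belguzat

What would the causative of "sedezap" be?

mapafef and wiplenaf both end in -f yet inflect differently (mapafefen, rawiplenaf), so the final letter is not what conditions the rule; the last vowel is.
"sedezap" has last vowel 'a'. The stems whose last vowel is 'a' (wiplenaf → rawiplenaf, hewsaz → rahewsaz) add the prefix ra-.
The other patterns: stems whose last vowel is 'e' add -en; stems whose last vowel is 'o' or 'u' change the last vowel to 'a'.
So sedezap → rasedezap.

rasedezap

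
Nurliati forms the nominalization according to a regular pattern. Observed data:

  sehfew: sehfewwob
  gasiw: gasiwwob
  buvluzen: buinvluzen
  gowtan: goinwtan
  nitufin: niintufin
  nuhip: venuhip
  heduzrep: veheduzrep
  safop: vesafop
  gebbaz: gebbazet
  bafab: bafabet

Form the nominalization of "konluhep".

vekonluhep

sehfew and buvluzen both have last vowel 'e' yet inflect differently (sehfewwob, buinvluzen), so the last vowel is not what conditions the rule; the final letter is.
"konluhep" ends in -p. The stems ending in -p (nuhip → venuhip, heduzrep → veheduzrep, safop → vesafop) add the prefix ve-.
The other patterns: stems ending in -w double the final consonant and add -ob; stems ending in -n insert -in- after the first vowel; stems ending in -b or -z add -et.
So konluhep → vekonluhep.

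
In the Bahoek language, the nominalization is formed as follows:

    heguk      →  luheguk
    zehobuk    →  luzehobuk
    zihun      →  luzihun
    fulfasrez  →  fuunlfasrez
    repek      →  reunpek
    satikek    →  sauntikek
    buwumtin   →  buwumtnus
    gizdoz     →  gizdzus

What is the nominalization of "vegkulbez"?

veungkulbez

heguk and repek both end in -k yet inflect differently (luheguk, reunpek), so the final letter is not what conditions the rule; the last vowel is.
"vegkulbez" has last vowel 'e'. The stems whose last vowel is 'e' (fulfasrez → fuunlfasrez, repek → reunpek, satikek → sauntikek) insert -un- after the first vowel.
The other patterns: stems whose last vowel is 'u' add the prefix lu-; stems whose last vowel is 'i' or 'o' delete the last vowel and add -us.
So vegkulbez → veungkulbez.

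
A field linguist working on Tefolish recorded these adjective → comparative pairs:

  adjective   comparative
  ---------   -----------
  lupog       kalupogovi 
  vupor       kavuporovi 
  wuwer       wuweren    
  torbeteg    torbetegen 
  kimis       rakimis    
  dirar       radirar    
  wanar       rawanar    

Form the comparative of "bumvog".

vupor and wuwer both end in -r yet inflect differently (kavuporovi, wuweren), so the final letter is not what conditions the rule; the last vowel is.
"bumvog" has last vowel 'o'. The stems whose last vowel is 'o' (lupog → kalupogovi, vupor → kavuporovi) add ka- … -ovi around the stem.
The other patterns: stems whose last vowel is 'e' add -en; stems whose last vowel is 'a' or 'i' add the prefix ra-.
So bumvog → kabumvogovi.

kabumvogovi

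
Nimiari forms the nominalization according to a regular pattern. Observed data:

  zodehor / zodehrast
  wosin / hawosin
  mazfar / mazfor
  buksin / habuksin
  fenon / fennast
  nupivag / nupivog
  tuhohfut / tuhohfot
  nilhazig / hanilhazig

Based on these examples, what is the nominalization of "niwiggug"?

fenon and wosin both end in -n yet inflect differently (fennast, hawosin), so the final letter is not what conditions the rule; the last vowel is.
"niwiggug" has last vowel 'u'. The one such stem in the data (tuhohfut → tuhohfot) changes the last vowel to 'o' (as do mazfar, nupivag), so the same rule applies.
The other patterns: stems whose last vowel is 'o' delete the last vowel and add -ast; stems whose last vowel is 'i' add the prefix ha-.
So niwiggug → niwiggog.

niwiggog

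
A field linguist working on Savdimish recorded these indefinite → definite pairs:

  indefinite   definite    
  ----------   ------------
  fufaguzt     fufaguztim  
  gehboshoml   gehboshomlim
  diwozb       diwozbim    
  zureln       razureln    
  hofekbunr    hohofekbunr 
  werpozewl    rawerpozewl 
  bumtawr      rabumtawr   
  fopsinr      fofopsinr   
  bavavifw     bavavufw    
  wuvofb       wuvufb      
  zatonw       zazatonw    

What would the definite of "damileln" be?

bumtawr and hofekbunr both end in -r yet inflect differently (rabumtawr, hohofekbunr), so the final letter is not what conditions the rule; the second-to-last letter is.
"damileln" has second-to-last letter 'l'. The one such stem in the data (zureln → razureln) adds the prefix ra-, so the same rule applies.
The other patterns: stems whose second-to-last letter is 'f' change the last vowel to 'u'; stems whose second-to-last letter is 'n' repeat the first consonant+vowel as a prefix; stems whose second-to-last letter is 'm' or 'z' add -im.
So damileln → radamileln.

radamileln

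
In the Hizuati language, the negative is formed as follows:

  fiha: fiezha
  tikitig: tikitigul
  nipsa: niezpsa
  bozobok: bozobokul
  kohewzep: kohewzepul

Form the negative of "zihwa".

ziezhwa

"zihwa" ends in a vowel. The stems ending in a vowel (nipsa → niezpsa, fiha → fiezha) insert -ez- after the first vowel.
So zihwa → ziezhwa.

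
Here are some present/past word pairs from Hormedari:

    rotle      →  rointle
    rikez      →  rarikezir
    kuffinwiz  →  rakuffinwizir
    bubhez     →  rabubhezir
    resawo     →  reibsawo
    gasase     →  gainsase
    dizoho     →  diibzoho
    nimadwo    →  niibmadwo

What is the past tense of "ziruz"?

rikez and gasase both have last vowel 'e' yet inflect differently (rarikezir, gainsase), so the last vowel is not what conditions the rule; the final letter is.
"ziruz" ends in -z. The stems ending in -z (kuffinwiz → rakuffinwizir, rikez → rarikezir, bubhez → rabubhezir) add ra- … -ir around the stem.
So ziruz → raziruzir.

raziruzir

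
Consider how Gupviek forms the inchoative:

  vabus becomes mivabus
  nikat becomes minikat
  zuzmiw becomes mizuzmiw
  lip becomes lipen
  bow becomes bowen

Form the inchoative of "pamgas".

"pamgas" has 2 vowels. The stems with 2 vowels (vabus → mivabus, nikat → minikat, zuzmiw → mizuzmiw) add the prefix mi-.
So pamgas → mipamgas.

mipamgas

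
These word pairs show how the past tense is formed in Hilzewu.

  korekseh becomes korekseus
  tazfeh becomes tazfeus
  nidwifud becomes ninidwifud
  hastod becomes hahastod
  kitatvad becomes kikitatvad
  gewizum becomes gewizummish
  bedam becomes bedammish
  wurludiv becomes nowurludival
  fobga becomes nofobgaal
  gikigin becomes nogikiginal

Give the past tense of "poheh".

poheus

nidwifud and gewizum both have last vowel 'u' yet inflect differently (ninidwifud, gewizummish), so the last vowel is not what conditions the rule; the final letter is.
"poheh" ends in -h. The stems ending in -h (korekseh → korekseus, tazfeh → tazfeus) drop the final letter and add -us.
So poheh → poheus.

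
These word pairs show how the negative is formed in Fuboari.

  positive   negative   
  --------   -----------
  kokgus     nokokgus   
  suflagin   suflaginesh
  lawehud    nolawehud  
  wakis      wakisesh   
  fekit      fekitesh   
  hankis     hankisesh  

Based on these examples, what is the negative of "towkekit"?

towkekitesh

"towkekit" has last vowel 'i'. The stems whose last vowel is 'i' (wakis → wakisesh, hankis → hankisesh, suflagin → suflaginesh) add -esh.
The other pattern: stems whose last vowel is 'u' add the prefix no-.
So towkekit → towkekitesh.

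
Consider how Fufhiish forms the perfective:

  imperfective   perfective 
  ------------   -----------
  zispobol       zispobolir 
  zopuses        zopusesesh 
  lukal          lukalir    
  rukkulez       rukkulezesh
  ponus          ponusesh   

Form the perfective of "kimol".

zispobol and zopuses both begin with z- yet inflect differently (zispobolir, zopusesesh), so the first letter is not what conditions the rule; the final letter is.
"kimol" ends in -l. The stems ending in -l (zispobol → zispobolir, lukal → lukalir) add -ir.
The other pattern: stems ending in -s or -z add -esh.
So kimol → kimolir.

kimolir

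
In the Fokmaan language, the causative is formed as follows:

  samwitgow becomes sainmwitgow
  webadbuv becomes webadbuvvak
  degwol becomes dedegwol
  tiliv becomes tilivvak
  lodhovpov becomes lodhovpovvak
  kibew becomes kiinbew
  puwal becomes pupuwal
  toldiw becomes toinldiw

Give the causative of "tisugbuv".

toldiw and tiliv both have last vowel 'i' yet inflect differently (toinldiw, tilivvak), so the last vowel is not what conditions the rule; the final letter is.
"tisugbuv" ends in -v. The stems ending in -v (webadbuv → webadbuvvak, tiliv → tilivvak, lodhovpov → lodhovpovvak) double the final consonant and add -ak.
The other patterns: stems ending in -w insert -in- after the first vowel; stems ending in -l repeat the first consonant+vowel as a prefix.
So tisugbuv → tisugbuvvak.

tisugbuvvak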